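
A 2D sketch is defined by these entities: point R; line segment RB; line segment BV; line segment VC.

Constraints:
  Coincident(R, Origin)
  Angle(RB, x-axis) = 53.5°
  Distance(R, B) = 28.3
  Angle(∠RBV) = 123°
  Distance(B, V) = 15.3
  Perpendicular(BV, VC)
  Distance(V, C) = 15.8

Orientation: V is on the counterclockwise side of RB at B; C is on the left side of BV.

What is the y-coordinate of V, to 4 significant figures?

37.08

R is at the origin; RB runs at 53.5° with length 28.3, so B = 28.3·(cos 53.5°, sin 53.5°) = (16.83, 22.75). ∠RBV = 123.0°, so BV runs at 53.5° + (180° − 123.0°) = 110.5° from the x-axis; with |BV| = 15.3, V = B + 15.3·(cos 110.5°, sin 110.5°) = (11.48, 37.08). So V.y = 37.08.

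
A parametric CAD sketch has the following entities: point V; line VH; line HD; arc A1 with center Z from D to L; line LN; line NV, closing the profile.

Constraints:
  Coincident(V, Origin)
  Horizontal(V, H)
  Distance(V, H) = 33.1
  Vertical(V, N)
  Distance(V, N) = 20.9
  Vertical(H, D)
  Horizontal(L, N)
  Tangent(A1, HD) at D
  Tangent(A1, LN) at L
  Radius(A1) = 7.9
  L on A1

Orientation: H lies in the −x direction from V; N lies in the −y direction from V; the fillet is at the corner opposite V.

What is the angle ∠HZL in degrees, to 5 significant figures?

148.71°

V is at the origin; VH is horizontal with |VH| = 33.1 and H on the −x side, so H = (-33.100, 0.0000). V and N share the same x with |VN| = 20.9 and N on the −y side, so N = (0.0000, -20.900). The virtual corner opposite V is at (-33.100, -20.900). Since A1 is tangent to HD there, ZD ⟂ HD and the tangent condition forces ZL to be normal to LN, with radius 7.9, so the center Z sits 7.9 in from both sides at Z = (-25.200, -13.000). That places the tangent points at D = (-33.100, -13.000) on HD and L = (-25.200, -20.900) on LN. Then cos ∠HZL = ZH·ZL / (|ZH||ZL|), giving 148.71°.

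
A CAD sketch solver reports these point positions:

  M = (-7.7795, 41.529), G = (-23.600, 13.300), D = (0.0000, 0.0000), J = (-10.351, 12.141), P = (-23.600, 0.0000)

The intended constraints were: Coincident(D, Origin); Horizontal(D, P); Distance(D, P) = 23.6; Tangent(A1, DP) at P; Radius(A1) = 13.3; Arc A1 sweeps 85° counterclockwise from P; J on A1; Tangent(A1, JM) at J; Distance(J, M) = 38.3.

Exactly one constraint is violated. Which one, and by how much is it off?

Distance(J, M) = 38.3 — off by 8.80.

D = (0.00, 0.00) ✓; D.y = 0.00, P.y = 0.00 ✓; |DP| = 23.60 ✓; ∠(GP, PD) = 90.00° ✓; |GP| = 13.30 ✓; bearing(G→J) − bearing(G→P) = 85.00° ✓; |GJ| = 13.30 ✓; ∠(GJ, JM) = 90.00° ✓; |JM| = 29.50 ✗.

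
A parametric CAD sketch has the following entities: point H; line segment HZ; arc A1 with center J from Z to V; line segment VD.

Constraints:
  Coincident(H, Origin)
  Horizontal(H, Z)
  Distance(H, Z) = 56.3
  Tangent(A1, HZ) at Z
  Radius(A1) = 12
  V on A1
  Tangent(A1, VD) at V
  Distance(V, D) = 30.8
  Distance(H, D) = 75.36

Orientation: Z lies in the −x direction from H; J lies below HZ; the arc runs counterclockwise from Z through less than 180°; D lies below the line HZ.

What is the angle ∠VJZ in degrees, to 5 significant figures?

103.78°

Checks: |HZ| = 56.30 ✓; |JV| = 12.00 ✓; ∠(JV, VD) = 90.00° ✓; |VD| = 30.80 ✓; |HD| = 75.36 ✓.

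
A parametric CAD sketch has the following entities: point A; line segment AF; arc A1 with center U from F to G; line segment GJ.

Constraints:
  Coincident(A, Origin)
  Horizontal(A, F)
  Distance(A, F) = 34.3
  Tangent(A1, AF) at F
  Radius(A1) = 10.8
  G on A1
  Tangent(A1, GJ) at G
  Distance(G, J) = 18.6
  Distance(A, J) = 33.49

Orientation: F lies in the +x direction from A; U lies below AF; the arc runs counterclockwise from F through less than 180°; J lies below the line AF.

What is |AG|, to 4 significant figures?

25.24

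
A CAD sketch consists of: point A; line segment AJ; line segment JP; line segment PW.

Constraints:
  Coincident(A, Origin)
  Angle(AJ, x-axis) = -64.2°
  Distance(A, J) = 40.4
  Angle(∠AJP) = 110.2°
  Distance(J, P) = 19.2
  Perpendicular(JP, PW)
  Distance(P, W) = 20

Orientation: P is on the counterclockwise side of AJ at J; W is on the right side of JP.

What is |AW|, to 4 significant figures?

66.73

∠AJP = 110.2°, so JP runs at -64.2° + (180° − 110.2°) = 5.600° from the x-axis; with |JP| = 19.2, P = J + 19.2·(cos 5.600°, sin 5.600°) = (36.69, -34.50). JP is perpendicular to PW; with |PW| = 20.0 on the right of JP, W = P + 20.0·(0.09758, -0.9952) = (38.64, -54.40). Then |AW| = |W − A| = 66.73.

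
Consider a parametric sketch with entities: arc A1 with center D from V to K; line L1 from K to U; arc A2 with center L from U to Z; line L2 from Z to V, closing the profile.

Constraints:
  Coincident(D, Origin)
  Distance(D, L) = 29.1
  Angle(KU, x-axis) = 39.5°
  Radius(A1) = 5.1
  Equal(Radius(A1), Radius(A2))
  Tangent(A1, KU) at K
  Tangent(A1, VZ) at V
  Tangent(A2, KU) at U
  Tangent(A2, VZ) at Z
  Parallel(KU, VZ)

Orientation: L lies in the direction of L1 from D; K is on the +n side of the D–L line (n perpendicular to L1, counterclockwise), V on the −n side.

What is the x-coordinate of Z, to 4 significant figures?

25.70

The slot axis is L1's direction at 39.5°, so u = (cos 39.5°, sin 39.5°) = (0.7716, 0.6361) and n = (−sin 39.5°, cos 39.5°) = (-0.6361, 0.7716). D is at the origin and L lies 29.1 along u from D, so L = 29.1·u = (22.45, 18.51). Tangency of A1 to both parallel lines with radius 5.1 puts K and V at D ± 5.1·n: K = (-3.244, 3.935), V = (3.244, -3.935). Equal radii place U and Z the same way about L: U = L + 5.1·n = (19.21, 22.45), Z = L − 5.1·n = (25.70, 14.57). So Z.x = 25.70.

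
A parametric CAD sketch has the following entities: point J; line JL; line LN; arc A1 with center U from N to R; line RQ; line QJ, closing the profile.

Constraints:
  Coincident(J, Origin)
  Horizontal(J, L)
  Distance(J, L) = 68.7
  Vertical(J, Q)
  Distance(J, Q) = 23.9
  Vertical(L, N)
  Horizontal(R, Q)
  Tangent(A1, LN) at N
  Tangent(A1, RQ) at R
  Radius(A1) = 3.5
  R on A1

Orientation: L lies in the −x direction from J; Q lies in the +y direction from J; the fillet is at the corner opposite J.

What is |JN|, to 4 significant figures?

71.66

The virtual corner opposite J is at (-68.70, 23.90). Since A1 is tangent to LN there, UN ⟂ LN and A1 meets RQ tangentially, so UR is at right angles to RQ, with radius 3.5, so the center U sits 3.5 in from both sides at U = (-65.20, 20.40). That places the tangent points at N = (-68.70, 20.40) on LN and R = (-65.20, 23.90) on RQ. Then |JN| = |N − J| = 71.66.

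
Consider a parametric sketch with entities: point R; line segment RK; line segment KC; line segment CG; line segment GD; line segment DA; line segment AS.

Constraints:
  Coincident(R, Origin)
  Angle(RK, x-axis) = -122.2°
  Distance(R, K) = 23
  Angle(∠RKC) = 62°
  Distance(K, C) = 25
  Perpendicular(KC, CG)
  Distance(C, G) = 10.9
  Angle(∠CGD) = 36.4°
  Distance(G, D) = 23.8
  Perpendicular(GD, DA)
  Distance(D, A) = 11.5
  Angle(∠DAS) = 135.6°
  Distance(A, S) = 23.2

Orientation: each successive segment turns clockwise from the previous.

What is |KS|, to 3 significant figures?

44.7

R is at the origin; RK runs at -122.2° with length 23.0, so K = (-12.3, -19.5). ∠RKC = 62.0° gives KC at 120° from the x-axis; with |KC| = 25.0, C = (-24.7, 2.23). KC is perpendicular to CG, so CG runs at 29.8°; with |CG| = 10.9, G = (-15.2, 7.65). ∠CGD = 36.4° gives GD at -114° from the x-axis; with |GD| = 23.8, D = (-24.8, -14.1). The perpendicularity gives DA at right angles to GD, so DA runs at 156°; with |DA| = 11.5, A = (-35.3, -9.49). ∠DAS = 135.6° gives AS at 112° from the x-axis; with |AS| = 23.2, S = (-44.0, 12.1). Then |KS| = |S − K| = 44.7.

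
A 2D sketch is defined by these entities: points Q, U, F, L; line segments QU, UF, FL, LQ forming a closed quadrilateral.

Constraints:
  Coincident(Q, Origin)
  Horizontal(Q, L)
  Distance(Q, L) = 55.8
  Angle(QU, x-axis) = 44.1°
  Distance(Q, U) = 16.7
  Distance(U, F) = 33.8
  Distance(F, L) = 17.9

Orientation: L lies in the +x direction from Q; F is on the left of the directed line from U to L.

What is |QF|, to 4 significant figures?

47.97

Q is at the origin; Q and L share the same y with |QL| = 55.8 and L in +x, so L = (55.8, 0). QU runs at 44.1° with |QU| = 16.7, so U = (11.99, 11.62). F is determined by |UF| = 33.8 and |FL| = 17.9 together: it lies at the intersection of circle(U, 33.8) and circle(L, 17.9). With |UL| = 45.32, the foot of the radical line on UL is 31.73 from U and the perpendicular offset is √(33.8² − 31.73²) = 11.65. Taking the left-of-UL solution: F = (45.65, 14.74).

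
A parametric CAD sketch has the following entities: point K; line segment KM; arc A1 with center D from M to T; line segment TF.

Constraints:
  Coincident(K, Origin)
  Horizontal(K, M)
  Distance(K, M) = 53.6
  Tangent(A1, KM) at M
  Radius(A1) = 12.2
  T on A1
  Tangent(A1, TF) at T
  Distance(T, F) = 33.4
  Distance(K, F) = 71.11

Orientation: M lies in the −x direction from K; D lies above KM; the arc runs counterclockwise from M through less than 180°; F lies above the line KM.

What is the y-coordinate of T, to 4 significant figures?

16.09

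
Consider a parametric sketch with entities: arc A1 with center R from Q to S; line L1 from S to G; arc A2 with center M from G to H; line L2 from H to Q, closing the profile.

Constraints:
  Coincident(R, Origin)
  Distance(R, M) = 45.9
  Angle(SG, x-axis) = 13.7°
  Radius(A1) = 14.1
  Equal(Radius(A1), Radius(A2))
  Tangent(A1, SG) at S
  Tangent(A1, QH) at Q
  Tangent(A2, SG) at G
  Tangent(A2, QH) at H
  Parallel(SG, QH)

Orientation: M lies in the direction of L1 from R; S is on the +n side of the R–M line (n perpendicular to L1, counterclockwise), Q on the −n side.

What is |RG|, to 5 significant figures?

48.017

The slot axis is L1's direction at 13.7°, so u = (cos 13.7°, sin 13.7°) = (0.97155, 0.23684) and n = (−sin 13.7°, cos 13.7°) = (-0.23684, 0.97155). R is at the origin and M lies 45.9 along u from R, so M = 45.9·u = (44.594, 10.871). Tangency of A1 to both parallel lines with radius 14.1 puts S and Q at R ± 14.1·n: S = (-3.3394, 13.699), Q = (3.3394, -13.699). Equal radii place G and H the same way about M: G = M + 14.1·n = (41.255, 24.570), H = M − 14.1·n = (47.934, -2.8280). Then |RG| = |G − R| = 48.017.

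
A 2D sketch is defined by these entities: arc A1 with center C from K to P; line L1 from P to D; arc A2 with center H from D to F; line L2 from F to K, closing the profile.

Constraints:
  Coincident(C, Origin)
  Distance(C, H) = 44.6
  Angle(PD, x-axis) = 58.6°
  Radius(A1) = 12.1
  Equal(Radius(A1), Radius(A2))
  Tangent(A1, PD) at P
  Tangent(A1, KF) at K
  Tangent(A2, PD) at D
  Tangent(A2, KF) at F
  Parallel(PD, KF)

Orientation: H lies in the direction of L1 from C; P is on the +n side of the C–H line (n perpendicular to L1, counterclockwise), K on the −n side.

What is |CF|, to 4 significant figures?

46.21

The slot axis is L1's direction at 58.6°, so u = (cos 58.6°, sin 58.6°) = (0.5210, 0.8536) and n = (−sin 58.6°, cos 58.6°) = (-0.8536, 0.5210). C is at the origin and H lies 44.6 along u from C, so H = 44.6·u = (23.24, 38.07). Tangency of A1 to both parallel lines with radius 12.1 puts P and K at C ± 12.1·n: P = (-10.33, 6.304), K = (10.33, -6.304). Equal radii place D and F the same way about H: D = H + 12.1·n = (12.91, 44.37), F = H − 12.1·n = (33.56, 31.76). Then |CF| = |F − C| = 46.21.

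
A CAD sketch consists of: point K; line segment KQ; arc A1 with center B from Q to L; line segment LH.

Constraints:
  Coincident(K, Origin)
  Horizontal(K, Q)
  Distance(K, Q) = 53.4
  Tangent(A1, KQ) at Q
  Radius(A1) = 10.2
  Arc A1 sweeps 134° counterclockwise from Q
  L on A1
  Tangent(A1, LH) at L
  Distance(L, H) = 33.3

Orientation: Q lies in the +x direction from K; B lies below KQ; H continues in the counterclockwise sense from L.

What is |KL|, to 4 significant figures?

49.20

K is at the origin; K and Q share the same y with |KQ| = 53.4 and Q on the +x side, so Q = (53.40, 0.000). Tangency of A1 to KQ means the radius BQ is perpendicular to KQ, so B = Q + (0, -10.2) = (53.40, -10.20). On A1, Q sits at bearing 90° from B; a 134° counterclockwise sweep puts L at bearing 224°, so L = B + 10.2·(cos 224°, sin 224°) = (46.06, -17.29). Then |KL| = |L − K| = 49.20.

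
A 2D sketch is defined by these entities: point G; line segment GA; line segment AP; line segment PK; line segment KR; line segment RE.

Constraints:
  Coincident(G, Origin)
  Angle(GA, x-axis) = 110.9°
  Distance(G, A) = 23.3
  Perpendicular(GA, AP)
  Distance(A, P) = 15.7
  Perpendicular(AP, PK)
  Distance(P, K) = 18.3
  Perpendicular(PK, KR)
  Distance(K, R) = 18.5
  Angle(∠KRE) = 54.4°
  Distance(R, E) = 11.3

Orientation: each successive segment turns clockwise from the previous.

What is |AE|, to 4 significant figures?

9.864

G is at the origin; GA runs at 110.9° with length 23.3, so A = (-8.312, 21.77). GA is perpendicular to AP, so AP runs at 20.90°; with |AP| = 15.7, P = (6.355, 27.37). The perpendicularity gives PK at right angles to AP, so PK runs at -69.10°; with |PK| = 18.3, K = (12.88, 10.27). PK ⟂ KR, so KR runs at -159.1°; with |KR| = 18.5, R = (-4.399, 3.672). ∠KRE = 54.4° gives RE at 75.30° from the x-axis; with |RE| = 11.3, E = (-1.532, 14.60). Then |AE| = |E − A| = 9.864.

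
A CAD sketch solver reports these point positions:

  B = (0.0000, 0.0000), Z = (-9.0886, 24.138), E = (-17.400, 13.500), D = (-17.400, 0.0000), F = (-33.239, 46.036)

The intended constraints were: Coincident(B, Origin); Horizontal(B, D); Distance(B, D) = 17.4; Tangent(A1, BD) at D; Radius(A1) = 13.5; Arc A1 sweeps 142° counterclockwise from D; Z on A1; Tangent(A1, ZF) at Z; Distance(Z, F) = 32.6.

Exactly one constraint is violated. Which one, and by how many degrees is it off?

Tangent(A1, ZF) at Z — off by 4.20°.

B = (0.00, 0.00) ✓; B.y = 0.00, D.y = 0.00 ✓; |BD| = 17.40 ✓; ∠(ED, DB) = 90.00° ✓; |ED| = 13.50 ✓; bearing(E→Z) − bearing(E→D) = 142.0° ✓; |EZ| = 13.50 ✓; ∠(EZ, ZF) = 94.20° ✗; |ZF| = 32.60 ✓.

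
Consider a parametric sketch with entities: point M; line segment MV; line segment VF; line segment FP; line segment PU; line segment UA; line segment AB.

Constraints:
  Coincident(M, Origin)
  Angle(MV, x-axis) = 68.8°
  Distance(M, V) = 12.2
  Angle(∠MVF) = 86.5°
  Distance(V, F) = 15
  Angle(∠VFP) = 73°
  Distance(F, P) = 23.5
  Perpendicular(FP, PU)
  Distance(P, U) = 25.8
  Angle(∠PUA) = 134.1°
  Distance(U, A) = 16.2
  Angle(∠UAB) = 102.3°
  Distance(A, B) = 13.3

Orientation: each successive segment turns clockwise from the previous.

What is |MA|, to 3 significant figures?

27.3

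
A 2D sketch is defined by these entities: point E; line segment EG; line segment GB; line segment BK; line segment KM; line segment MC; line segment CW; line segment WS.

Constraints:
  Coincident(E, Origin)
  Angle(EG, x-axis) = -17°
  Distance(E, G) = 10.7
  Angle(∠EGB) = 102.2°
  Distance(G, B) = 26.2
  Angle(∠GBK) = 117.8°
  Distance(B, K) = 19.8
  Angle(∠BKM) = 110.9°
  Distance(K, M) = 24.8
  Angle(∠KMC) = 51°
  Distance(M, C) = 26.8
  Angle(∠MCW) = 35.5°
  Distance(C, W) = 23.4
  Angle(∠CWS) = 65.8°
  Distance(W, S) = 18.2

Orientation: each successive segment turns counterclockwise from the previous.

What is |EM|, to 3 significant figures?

33.4

E is at the origin; EG runs at -17.0° with length 10.7, so G = (10.2, -3.13). ∠EGB = 102.2° gives GB at 60.8° from the x-axis; with |GB| = 26.2, B = (23.0, 19.7). ∠GBK = 117.8° gives BK at 123° from the x-axis; with |BK| = 19.8, K = (12.2, 36.3). ∠BKM = 110.9° gives KM at -168° from the x-axis; with |KM| = 24.8, M = (-12.0, 31.1). Then |EM| = |M − E| = 33.4.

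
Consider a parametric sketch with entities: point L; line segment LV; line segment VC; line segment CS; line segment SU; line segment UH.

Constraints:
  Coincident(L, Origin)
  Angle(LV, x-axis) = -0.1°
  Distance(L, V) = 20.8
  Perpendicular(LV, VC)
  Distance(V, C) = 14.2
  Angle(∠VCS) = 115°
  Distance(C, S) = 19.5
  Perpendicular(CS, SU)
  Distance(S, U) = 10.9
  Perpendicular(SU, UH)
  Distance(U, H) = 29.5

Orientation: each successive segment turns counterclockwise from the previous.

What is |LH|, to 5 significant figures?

25.257

L is at the origin; LV runs at -0.1° with length 20.8, so V = (20.800, -0.036303). LV ⟂ VC, so VC runs at 89.900°; with |VC| = 14.2, C = (20.825, 14.164). ∠VCS = 115.0° gives CS at 154.90° from the x-axis; with |CS| = 19.5, S = (3.1662, 22.436). CS ⟂ SU, so SU runs at -115.10°; with |SU| = 10.9, U = (-1.4576, 12.565). SU ⟂ UH, so UH runs at -25.100°; with |UH| = 29.5, H = (25.257, 0.050981). Then |LH| = |H − L| = 25.257.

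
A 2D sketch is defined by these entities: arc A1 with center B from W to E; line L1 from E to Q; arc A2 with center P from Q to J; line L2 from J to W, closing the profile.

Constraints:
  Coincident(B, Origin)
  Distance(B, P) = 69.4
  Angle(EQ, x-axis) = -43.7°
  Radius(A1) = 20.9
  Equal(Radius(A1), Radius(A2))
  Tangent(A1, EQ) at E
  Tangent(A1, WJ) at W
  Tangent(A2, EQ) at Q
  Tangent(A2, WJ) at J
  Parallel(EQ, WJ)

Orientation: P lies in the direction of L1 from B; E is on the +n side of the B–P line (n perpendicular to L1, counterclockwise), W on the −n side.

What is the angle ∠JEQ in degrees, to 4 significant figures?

31.06°

The slot axis is L1's direction at -43.7°, so u = (cos -43.7°, sin -43.7°) = (0.7230, -0.6909) and n = (−sin -43.7°, cos -43.7°) = (0.6909, 0.7230). B is at the origin and P lies 69.4 along u from B, so P = 69.4·u = (50.17, -47.95). Tangency of A1 to both parallel lines with radius 20.9 puts E and W at B ± 20.9·n: E = (14.44, 15.11), W = (-14.44, -15.11). Equal radii place Q and J the same way about P: Q = P + 20.9·n = (64.61, -32.84), J = P − 20.9·n = (35.73, -63.06). Then cos ∠JEQ = EJ·EQ / (|EJ||EQ|), giving 31.06°.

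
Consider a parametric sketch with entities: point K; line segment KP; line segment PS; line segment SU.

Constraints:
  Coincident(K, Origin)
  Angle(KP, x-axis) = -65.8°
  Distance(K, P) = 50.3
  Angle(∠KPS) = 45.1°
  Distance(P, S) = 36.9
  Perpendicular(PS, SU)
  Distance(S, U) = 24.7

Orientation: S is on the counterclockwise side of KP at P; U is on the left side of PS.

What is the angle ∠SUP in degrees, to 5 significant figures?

56.203°

∠KPS = 45.1°, so PS runs at -65.8° + (180° − 45.1°) = 69.100° from the x-axis; with |PS| = 36.9, S = P + 36.9·(cos 69.100°, sin 69.100°) = (33.783, -11.407). The perpendicularity gives SU at right angles to PS; with |SU| = 24.7 on the left of PS, U = S + 24.7·(-0.93420, 0.35674) = (10.708, -2.5961). Then cos ∠SUP = US·UP / (|US||UP|), giving 56.203°.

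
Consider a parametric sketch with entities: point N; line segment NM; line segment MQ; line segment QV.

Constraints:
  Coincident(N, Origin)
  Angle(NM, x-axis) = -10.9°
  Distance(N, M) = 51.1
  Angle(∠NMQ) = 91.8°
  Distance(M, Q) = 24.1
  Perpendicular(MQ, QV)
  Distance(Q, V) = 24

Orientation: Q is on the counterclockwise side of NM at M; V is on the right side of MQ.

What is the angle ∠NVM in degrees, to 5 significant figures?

26.218°

N is at the origin; NM runs at -10.9° with length 51.1, so M = 51.1·(cos -10.9°, sin -10.9°) = (50.178, -9.6628). ∠NMQ = 91.8°, so MQ runs at -10.9° + (180° − 91.8°) = 77.300° from the x-axis; with |MQ| = 24.1, Q = M + 24.1·(cos 77.300°, sin 77.300°) = (55.476, 13.848). MQ is perpendicular to QV; with |QV| = 24.0 on the right of MQ, V = Q + 24.0·(0.97553, -0.21985) = (78.889, 8.5713). Then cos ∠NVM = VN·VM / (|VN||VM|), giving 26.218°.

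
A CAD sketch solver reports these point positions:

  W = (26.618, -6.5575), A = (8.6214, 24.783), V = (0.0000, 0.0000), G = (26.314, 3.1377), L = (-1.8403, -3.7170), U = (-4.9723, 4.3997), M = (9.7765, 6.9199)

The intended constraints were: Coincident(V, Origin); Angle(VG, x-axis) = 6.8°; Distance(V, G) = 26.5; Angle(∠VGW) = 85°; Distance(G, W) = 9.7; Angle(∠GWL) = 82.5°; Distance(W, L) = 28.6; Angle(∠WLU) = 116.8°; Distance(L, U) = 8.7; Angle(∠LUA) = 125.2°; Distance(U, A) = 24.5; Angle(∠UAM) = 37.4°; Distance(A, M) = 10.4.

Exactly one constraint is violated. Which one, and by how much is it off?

Distance(A, M) = 10.4 — off by 7.50.

V = (0.00, 0.00) ✓; VG at 6.800° ✓; |VG| = 26.50 ✓; ∠VGW = 85.00° ✓; |GW| = 9.700 ✓; ∠GWL = 82.50° ✓; |WL| = 28.60 ✓; ∠WLU = 116.8° ✓; |LU| = 8.700 ✓; ∠LUA = 125.2° ✓; |UA| = 24.50 ✓; ∠UAM = 37.40° ✓; |AM| = 17.90 ✗.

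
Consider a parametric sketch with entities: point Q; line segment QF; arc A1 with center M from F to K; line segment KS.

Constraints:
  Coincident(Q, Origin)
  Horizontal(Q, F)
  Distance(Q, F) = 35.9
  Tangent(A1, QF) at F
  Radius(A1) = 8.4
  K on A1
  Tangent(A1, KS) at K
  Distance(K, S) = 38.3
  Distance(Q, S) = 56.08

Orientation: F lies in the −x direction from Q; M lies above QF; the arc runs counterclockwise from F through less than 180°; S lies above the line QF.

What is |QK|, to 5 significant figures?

28.957

Q is at the origin; Q and F share the same y with |QF| = 35.9 and F on the −x side, so F = (-35.900, 0.0000). Since A1 is tangent to QF there, MF ⟂ QF, so M = F + (0, 8.4) = (-35.900, 8.4000). Since MK ⟂ KS (tangency), |MS| = √(8.4² + 38.3²) = 39.210 regardless of where K sits on A1. So S lies on both circle(Q, 56.08) and circle(M, 39.210); the above-QF intersection is S = (-30.276, 47.205). K is the foot of the tangent from S: K = (-27.522, 9.0041).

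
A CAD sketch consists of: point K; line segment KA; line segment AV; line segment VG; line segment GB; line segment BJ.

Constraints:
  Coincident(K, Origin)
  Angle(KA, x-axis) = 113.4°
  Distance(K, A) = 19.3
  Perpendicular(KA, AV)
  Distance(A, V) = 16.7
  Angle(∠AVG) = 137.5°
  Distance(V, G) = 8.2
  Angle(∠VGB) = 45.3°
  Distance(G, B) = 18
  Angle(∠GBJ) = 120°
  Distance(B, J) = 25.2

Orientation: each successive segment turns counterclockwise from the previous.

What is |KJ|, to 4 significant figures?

35.20

K is at the origin; KA runs at 113.4° with length 19.3, so A = (-7.665, 17.71). The perpendicularity gives AV at right angles to KA, so AV runs at -156.6°; with |AV| = 16.7, V = (-22.99, 11.08). ∠AVG = 137.5° gives VG at -114.1° from the x-axis; with |VG| = 8.2, G = (-26.34, 3.595). ∠VGB = 45.3° gives GB at 20.60° from the x-axis; with |GB| = 18.0, B = (-9.491, 9.928). ∠GBJ = 120.0° gives BJ at 80.60° from the x-axis; with |BJ| = 25.2, J = (-5.375, 34.79). Then |KJ| = |J − K| = 35.20.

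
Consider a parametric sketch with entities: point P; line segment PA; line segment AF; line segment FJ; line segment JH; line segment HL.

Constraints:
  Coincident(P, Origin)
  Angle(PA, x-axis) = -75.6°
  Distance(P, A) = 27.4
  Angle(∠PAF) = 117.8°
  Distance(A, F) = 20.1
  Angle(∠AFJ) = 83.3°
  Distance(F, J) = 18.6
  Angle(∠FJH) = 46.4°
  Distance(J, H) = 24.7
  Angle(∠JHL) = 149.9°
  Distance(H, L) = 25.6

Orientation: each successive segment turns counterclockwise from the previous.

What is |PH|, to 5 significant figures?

28.921

P is at the origin; PA runs at -75.6° with length 27.4, so A = (6.8141, -26.539). ∠PAF = 117.8° gives AF at -13.400° from the x-axis; with |AF| = 20.1, F = (26.367, -31.197). ∠AFJ = 83.3° gives FJ at 83.300° from the x-axis; with |FJ| = 18.6, J = (28.537, -12.724). ∠FJH = 46.4° gives JH at -143.10° from the x-axis; with |JH| = 24.7, H = (8.7848, -27.555). Then |PH| = |H − P| = 28.921.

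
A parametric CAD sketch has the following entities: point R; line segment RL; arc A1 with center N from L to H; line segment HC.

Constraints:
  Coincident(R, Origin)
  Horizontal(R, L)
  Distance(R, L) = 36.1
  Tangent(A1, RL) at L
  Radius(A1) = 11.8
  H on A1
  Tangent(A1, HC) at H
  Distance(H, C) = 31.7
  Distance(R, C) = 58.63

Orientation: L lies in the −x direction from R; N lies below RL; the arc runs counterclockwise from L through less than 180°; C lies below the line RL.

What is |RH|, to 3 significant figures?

49.8

Checks: R = (0.00, 0.00) ✓; R.y = 0.00, L.y = 0.00 ✓; |NH| = 11.80 ✓; ∠(NH, HC) = 90.00° ✓; |HC| = 31.70 ✓; |RC| = 58.63 ✓.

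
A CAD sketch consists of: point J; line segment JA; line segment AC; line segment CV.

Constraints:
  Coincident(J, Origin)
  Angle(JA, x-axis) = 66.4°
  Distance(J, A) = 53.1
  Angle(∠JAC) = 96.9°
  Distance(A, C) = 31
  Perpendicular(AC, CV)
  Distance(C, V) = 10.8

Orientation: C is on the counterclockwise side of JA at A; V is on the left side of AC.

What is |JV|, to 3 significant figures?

56.2

∠JAC = 96.9°, so AC runs at 66.4° + (180° − 96.9°) = 150° from the x-axis; with |AC| = 31.0, C = A + 31.0·(cos 150°, sin 150°) = (-5.45, 64.4). AC is perpendicular to CV; with |CV| = 10.8 on the left of AC, V = C + 10.8·(-0.508, -0.862) = (-10.9, 55.1). Then |JV| = |V − J| = 56.2.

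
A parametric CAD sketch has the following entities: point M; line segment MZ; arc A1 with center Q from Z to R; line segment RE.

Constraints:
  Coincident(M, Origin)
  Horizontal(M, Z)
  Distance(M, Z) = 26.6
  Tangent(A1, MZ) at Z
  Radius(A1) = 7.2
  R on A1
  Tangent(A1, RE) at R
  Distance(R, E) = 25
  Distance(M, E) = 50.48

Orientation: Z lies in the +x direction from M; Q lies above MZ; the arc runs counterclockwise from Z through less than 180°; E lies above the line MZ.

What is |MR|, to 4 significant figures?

33.72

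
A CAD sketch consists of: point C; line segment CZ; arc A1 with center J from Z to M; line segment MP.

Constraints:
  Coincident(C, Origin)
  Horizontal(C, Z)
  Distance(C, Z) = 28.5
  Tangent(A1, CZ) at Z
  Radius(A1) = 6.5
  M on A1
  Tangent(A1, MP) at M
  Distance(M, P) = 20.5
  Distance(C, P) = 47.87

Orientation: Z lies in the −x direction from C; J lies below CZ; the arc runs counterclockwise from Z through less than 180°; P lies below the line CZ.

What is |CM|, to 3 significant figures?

34.9

Checks: |JM| = 6.500 ✓; ∠(JM, MP) = 90.00° ✓; |MP| = 20.50 ✓; |CP| = 47.87 ✓.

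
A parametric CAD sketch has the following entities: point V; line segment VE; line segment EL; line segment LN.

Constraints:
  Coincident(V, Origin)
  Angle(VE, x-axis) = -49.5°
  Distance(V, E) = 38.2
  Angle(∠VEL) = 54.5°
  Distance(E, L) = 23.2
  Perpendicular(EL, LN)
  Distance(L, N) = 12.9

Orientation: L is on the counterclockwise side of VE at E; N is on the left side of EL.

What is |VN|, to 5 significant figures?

18.228

V is at the origin; VE runs at -49.5° with length 38.2, so E = 38.2·(cos -49.5°, sin -49.5°) = (24.809, -29.048). ∠VEL = 54.5°, so EL runs at -49.5° + (180° − 54.5°) = 76.000° from the x-axis; with |EL| = 23.2, L = E + 23.2·(cos 76.000°, sin 76.000°) = (30.422, -6.5366). The perpendicularity gives LN at right angles to EL; with |LN| = 12.9 on the left of EL, N = L + 12.9·(-0.97030, 0.24192) = (17.905, -3.4159). Then |VN| = |N − V| = 18.228.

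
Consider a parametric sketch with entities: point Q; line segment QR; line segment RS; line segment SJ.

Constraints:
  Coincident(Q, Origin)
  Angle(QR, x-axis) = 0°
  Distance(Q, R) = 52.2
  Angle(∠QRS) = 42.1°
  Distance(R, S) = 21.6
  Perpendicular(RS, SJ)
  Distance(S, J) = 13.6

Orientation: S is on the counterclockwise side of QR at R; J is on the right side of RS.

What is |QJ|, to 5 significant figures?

51.527

Q is at the origin; QR runs at 0.0° with length 52.2, so R = 52.2·(cos 0.0°, sin 0.0°) = (52.200, 0.0000). ∠QRS = 42.1°, so RS runs at 0.0° + (180° − 42.1°) = 137.90° from the x-axis; with |RS| = 21.6, S = R + 21.6·(cos 137.90°, sin 137.90°) = (36.173, 14.481). RS ⟂ SJ; with |SJ| = 13.6 on the right of RS, J = S + 13.6·(0.67043, 0.74198) = (45.291, 24.572). Then |QJ| = |J − Q| = 51.527.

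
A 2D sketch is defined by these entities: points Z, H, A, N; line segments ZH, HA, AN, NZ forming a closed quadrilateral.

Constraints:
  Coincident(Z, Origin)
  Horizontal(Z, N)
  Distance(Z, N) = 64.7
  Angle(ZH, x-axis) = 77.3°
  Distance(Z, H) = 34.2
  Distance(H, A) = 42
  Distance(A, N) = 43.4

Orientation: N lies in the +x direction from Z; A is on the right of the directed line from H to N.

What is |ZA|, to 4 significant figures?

22.59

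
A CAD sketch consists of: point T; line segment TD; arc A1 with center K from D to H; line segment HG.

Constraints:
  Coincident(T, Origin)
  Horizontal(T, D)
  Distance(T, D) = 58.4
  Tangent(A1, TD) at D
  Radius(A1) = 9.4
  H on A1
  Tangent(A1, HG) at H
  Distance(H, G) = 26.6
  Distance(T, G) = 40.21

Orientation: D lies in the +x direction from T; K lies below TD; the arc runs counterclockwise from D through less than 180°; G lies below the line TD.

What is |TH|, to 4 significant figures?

51.62

Checks: T.y = 0.00, D.y = 0.00 ✓; |KH| = 9.400 ✓; ∠(KH, HG) = 90.00° ✓; |HG| = 26.60 ✓; |TG| = 40.21 ✓.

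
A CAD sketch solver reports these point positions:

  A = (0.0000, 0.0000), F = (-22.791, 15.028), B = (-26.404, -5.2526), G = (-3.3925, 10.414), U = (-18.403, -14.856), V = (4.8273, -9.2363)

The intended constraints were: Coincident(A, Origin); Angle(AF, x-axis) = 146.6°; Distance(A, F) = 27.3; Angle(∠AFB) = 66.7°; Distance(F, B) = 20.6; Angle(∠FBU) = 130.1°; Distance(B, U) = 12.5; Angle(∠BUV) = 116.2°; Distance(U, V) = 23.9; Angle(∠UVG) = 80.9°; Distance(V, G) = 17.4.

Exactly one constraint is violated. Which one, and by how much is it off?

Distance(V, G) = 17.4 — off by 3.90.

A = (0.00, 0.00) ✓; AF at 146.6° ✓; |AF| = 27.30 ✓; ∠AFB = 66.70° ✓; |FB| = 20.60 ✓; ∠FBU = 130.1° ✓; |BU| = 12.50 ✓; ∠BUV = 116.2° ✓; |UV| = 23.90 ✓; ∠UVG = 80.90° ✓; |VG| = 21.30 ✗.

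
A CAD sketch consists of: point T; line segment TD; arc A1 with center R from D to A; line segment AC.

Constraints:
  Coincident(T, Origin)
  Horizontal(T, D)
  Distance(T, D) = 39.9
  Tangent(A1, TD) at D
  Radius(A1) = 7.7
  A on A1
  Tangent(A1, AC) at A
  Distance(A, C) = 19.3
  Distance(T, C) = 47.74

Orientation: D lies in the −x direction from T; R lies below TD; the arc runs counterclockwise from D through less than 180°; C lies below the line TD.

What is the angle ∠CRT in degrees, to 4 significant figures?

96.67°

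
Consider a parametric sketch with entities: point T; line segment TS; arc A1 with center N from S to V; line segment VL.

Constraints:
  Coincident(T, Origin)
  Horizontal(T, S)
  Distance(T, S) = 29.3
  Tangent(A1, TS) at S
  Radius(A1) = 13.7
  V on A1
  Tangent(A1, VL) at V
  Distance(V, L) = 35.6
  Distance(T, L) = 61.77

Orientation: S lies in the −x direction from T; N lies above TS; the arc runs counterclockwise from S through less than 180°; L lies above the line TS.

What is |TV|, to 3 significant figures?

26.5

T is at the origin; T and S share the same y with |TS| = 29.3 and S on the −x side, so S = (-29.3, 0.00). Tangency of A1 to TS means the radius NS is perpendicular to TS, so N = S + (0, 13.7) = (-29.3, 13.7). Since NV ⟂ VL (tangency), |NL| = √(13.7² + 35.6²) = 38.1 regardless of where V sits on A1. So L lies on both circle(T, 61.77) and circle(N, 38.1); the above-TS intersection is L = (-34.0, 51.6). V is the foot of the tangent from L: V = (-17.2, 20.2).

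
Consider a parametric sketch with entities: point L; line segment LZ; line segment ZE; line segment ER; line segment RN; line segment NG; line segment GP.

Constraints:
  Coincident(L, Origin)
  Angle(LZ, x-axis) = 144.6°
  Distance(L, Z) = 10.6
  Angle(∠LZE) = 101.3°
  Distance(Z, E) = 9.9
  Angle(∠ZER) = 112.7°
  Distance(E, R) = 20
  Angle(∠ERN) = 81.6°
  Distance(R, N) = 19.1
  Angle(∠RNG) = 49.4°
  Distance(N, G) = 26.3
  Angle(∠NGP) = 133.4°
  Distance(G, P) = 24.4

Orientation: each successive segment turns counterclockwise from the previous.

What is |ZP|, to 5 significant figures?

34.918

L is at the origin; LZ runs at 144.6° with length 10.6, so Z = (-8.6404, 6.1404). ∠LZE = 101.3° gives ZE at -136.70° from the x-axis; with |ZE| = 9.9, E = (-15.845, -0.64922). ∠ZER = 112.7° gives ER at -69.400° from the x-axis; with |ER| = 20.0, R = (-8.8085, -19.370). ∠ERN = 81.6° gives RN at 29.000° from the x-axis; with |RN| = 19.1, N = (7.8968, -10.111). ∠RNG = 49.4° gives NG at 159.60° from the x-axis; with |NG| = 26.3, G = (-16.754, -0.94310). ∠NGP = 133.4° gives GP at -153.80° from the x-axis; with |GP| = 24.4, P = (-38.647, -11.716). Then |ZP| = |P − Z| = 34.918.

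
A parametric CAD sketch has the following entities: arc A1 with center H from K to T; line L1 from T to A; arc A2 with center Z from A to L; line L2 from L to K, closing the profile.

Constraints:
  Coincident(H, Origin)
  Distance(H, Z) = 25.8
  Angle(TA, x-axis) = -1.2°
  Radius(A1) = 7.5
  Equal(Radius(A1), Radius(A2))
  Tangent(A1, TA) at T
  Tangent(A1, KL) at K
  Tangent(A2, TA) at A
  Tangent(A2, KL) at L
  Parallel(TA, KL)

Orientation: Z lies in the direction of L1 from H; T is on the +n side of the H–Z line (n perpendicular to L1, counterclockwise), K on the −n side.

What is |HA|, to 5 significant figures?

26.868

The slot axis is L1's direction at -1.2°, so u = (cos -1.2°, sin -1.2°) = (0.99978, -0.020942) and n = (−sin -1.2°, cos -1.2°) = (0.020942, 0.99978). H is at the origin and Z lies 25.8 along u from H, so Z = 25.8·u = (25.794, -0.54031). Tangency of A1 to both parallel lines with radius 7.5 puts T and K at H ± 7.5·n: T = (0.15707, 7.4984), K = (-0.15707, -7.4984). Equal radii place A and L the same way about Z: A = Z + 7.5·n = (25.951, 6.9580), L = Z − 7.5·n = (25.637, -8.0387). Then |HA| = |A − H| = 26.868.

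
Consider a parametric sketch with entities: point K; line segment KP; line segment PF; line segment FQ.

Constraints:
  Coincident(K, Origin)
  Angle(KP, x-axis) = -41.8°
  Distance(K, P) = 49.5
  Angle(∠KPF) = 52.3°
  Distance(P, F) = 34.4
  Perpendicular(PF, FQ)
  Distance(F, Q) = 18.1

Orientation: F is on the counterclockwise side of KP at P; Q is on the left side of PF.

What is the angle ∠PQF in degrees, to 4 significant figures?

62.25°

K is at the origin; KP runs at -41.8° with length 49.5, so P = 49.5·(cos -41.8°, sin -41.8°) = (36.90, -32.99). ∠KPF = 52.3°, so PF runs at -41.8° + (180° − 52.3°) = 85.90° from the x-axis; with |PF| = 34.4, F = P + 34.4·(cos 85.90°, sin 85.90°) = (39.36, 1.319). The perpendicularity gives FQ at right angles to PF; with |FQ| = 18.1 on the left of PF, Q = F + 18.1·(-0.9974, 0.07150) = (21.31, 2.613). Then cos ∠PQF = QP·QF / (|QP||QF|), giving 62.25°.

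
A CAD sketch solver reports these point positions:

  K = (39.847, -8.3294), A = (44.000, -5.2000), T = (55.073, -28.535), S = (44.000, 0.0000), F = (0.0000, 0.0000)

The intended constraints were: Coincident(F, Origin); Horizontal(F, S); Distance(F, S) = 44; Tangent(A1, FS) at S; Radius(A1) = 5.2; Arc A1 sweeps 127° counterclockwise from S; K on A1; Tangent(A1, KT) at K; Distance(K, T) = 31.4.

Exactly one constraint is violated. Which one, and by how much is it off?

Distance(K, T) = 31.4 — off by 6.10.

F = (0.00, 0.00) ✓; F.y = 0.00, S.y = 0.00 ✓; |FS| = 44.00 ✓; ∠(AS, SF) = 90.00° ✓; |AS| = 5.200 ✓; bearing(A→K) − bearing(A→S) = 127.0° ✓; |AK| = 5.200 ✓; ∠(AK, KT) = 90.00° ✓; |KT| = 25.30 ✗.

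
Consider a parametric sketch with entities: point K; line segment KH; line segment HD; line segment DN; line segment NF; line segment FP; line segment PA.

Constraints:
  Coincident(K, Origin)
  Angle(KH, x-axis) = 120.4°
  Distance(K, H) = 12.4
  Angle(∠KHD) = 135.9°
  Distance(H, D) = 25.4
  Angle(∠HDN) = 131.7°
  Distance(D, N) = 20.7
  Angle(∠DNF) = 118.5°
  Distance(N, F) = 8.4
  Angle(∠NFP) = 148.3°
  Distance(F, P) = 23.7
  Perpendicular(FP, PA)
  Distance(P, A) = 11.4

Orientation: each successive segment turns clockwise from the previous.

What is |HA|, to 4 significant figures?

31.08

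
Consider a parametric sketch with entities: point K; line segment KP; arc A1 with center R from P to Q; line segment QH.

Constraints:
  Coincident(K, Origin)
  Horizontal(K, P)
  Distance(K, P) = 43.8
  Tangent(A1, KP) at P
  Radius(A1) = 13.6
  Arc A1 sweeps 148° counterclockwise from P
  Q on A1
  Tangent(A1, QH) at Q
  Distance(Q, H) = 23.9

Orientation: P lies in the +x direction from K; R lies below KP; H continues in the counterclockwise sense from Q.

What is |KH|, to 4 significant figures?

68.28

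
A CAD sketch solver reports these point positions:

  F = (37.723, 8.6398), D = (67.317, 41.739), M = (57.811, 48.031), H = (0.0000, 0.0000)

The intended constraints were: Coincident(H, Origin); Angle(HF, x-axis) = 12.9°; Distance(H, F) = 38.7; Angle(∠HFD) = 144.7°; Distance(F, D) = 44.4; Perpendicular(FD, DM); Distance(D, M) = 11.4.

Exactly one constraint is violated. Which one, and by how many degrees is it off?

Perpendicular(FD, DM) — off by 8.30°.

H = (0.00, 0.00) ✓; HF at 12.90° ✓; |HF| = 38.70 ✓; ∠HFD = 144.7° ✓; |FD| = 44.40 ✓; ∠(FD, DM) = 98.30° ✗; |DM| = 11.40 ✓.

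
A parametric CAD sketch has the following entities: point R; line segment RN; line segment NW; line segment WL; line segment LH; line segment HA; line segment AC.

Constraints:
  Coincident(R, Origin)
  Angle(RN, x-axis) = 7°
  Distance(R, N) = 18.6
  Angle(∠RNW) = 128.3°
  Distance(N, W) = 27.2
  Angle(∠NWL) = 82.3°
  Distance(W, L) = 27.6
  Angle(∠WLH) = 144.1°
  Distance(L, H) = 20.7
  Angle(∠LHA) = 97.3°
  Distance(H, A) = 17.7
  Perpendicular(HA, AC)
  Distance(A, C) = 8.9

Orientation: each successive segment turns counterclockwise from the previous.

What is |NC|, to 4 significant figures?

24.69

∠LHA = 97.3° gives HA at -85.00° from the x-axis; with |HA| = 17.7, A = (-11.38, 14.52). The perpendicularity gives AC at right angles to HA, so AC runs at 5.000°; with |AC| = 8.9, C = (-2.515, 15.29). Then |NC| = |C − N| = 24.69.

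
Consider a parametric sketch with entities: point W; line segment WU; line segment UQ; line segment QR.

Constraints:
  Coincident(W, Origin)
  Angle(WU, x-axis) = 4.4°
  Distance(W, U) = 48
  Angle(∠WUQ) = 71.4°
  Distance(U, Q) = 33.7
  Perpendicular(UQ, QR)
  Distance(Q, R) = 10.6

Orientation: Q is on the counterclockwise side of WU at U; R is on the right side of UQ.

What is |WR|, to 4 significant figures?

59.03

W is at the origin; WU runs at 4.4° with length 48.0, so U = 48.0·(cos 4.4°, sin 4.4°) = (47.86, 3.683). ∠WUQ = 71.4°, so UQ runs at 4.4° + (180° − 71.4°) = 113.0° from the x-axis; with |UQ| = 33.7, Q = U + 33.7·(cos 113.0°, sin 113.0°) = (34.69, 34.70). The perpendicularity gives QR at right angles to UQ; with |QR| = 10.6 on the right of UQ, R = Q + 10.6·(0.9205, 0.3907) = (44.45, 38.85). Then |WR| = |R − W| = 59.03.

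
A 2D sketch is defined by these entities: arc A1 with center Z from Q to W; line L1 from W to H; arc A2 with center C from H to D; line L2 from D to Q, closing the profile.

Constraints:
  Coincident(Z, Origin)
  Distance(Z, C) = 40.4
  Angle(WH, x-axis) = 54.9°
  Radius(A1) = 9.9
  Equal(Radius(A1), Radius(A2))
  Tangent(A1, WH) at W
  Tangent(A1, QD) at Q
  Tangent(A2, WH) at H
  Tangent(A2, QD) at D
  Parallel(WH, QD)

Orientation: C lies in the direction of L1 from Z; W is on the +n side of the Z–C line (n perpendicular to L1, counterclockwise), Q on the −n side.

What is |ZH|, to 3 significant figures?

41.6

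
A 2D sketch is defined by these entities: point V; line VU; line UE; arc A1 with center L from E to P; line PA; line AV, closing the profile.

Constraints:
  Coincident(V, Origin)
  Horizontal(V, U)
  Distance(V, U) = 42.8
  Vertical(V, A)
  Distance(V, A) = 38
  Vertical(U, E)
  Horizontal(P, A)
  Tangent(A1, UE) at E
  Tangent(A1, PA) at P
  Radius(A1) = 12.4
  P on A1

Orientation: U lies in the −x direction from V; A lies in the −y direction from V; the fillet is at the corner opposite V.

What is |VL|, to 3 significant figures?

39.7

V is at the origin; V and U share the same y with |VU| = 42.8 and U on the −x side, so U = (-42.8, 0.00). V and A share the same x with |VA| = 38.0 and A on the −y side, so A = (0.00, -38.0). The virtual corner opposite V is at (-42.8, -38.0). Since A1 is tangent to UE there, LE ⟂ UE and the tangent condition forces LP to be normal to PA, with radius 12.4, so the center L sits 12.4 in from both sides at L = (-30.4, -25.6). Then |VL| = |L − V| = 39.7.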